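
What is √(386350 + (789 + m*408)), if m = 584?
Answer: √625411 ≈ 790.83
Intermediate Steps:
√(386350 + (789 + m*408)) = √(386350 + (789 + 584*408)) = √(386350 + (789 + 238272)) = √(386350 + 239061) = √625411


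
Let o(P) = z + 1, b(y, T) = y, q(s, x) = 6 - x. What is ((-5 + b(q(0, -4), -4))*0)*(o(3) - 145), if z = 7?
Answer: 0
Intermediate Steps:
o(P) = 8 (o(P) = 7 + 1 = 8)
((-5 + b(q(0, -4), -4))*0)*(o(3) - 145) = ((-5 + (6 - 1*(-4)))*0)*(8 - 145) = ((-5 + (6 + 4))*0)*(-137) = ((-5 + 10)*0)*(-137) = (5*0)*(-137) = 0*(-137) = 0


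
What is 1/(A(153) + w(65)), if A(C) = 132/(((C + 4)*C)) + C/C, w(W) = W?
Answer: 8007/528506 ≈ 0.015150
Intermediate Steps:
A(C) = 1 + 132/(C*(4 + C)) (A(C) = 132/(((4 + C)*C)) + 1 = 132/((C*(4 + C))) + 1 = 132*(1/(C*(4 + C))) + 1 = 132/(C*(4 + C)) + 1 = 1 + 132/(C*(4 + C)))
1/(A(153) + w(65)) = 1/((132 + 153² + 4*153)/(153*(4 + 153)) + 65) = 1/((1/153)*(132 + 23409 + 612)/157 + 65) = 1/((1/153)*(1/157)*24153 + 65) = 1/(8051/8007 + 65) = 1/(528506/8007) = 8007/528506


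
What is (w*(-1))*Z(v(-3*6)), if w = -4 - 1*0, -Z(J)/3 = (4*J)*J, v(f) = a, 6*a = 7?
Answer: -196/3 ≈ -65.333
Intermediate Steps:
a = 7/6 (a = (1/6)*7 = 7/6 ≈ 1.1667)
v(f) = 7/6
Z(J) = -12*J**2 (Z(J) = -3*4*J*J = -12*J**2)
w = -4 (w = -4 + 0 = -4)
(w*(-1))*Z(v(-3*6)) = (-4*(-1))*(-12*(7/6)**2) = 4*(-12*49/36) = 4*(-49/3) = -196/3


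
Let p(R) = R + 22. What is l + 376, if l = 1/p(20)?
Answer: 15793/42 ≈ 376.02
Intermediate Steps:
p(R) = 22 + R
l = 1/42 (l = 1/(22 + 20) = 1/42 ≈ 0.023810)
l + 376 = 1/42 + 376 = 15793/42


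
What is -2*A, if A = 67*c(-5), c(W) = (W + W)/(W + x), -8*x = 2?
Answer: -5360/21 ≈ -255.24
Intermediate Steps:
x = -¼ (x = -⅛*2 = -¼ ≈ -0.25000)
c(W) = 2*W/(-¼ + W) (c(W) = (W + W)/(W - ¼) = (2*W)/(-¼ + W) = 2*W/(-¼ + W))
A = 2680/21 (A = 67*(8*(-5)/(-1 + 4*(-5))) = 67*(8*(-5)/(-1 - 20)) = 67*(8*(-5)/(-21)) = 67*(8*(-5)*(-1/21)) = 67*(40/21) = 2680/21 ≈ 127.62)
-2*A = -2*2680/21 = -5360/21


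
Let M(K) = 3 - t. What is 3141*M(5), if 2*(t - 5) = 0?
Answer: -6282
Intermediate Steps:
t = 5 (t = 5 + (½)*0 = 5 + 0 = 5)
M(K) = -2 (M(K) = 3 - 1*5 = 3 - 5 = -2)
3141*M(5) = 3141*(-2) = -6282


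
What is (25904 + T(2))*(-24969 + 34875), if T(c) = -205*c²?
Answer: 248482104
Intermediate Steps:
(25904 + T(2))*(-24969 + 34875) = (25904 - 205*2²)*(-24969 + 34875) = (25904 - 205*4)*9906 = (25904 - 820)*9906 = 25084*9906 = 248482104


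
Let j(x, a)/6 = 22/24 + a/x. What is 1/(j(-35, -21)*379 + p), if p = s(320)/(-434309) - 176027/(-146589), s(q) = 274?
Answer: 636649220010/2196503594342059 ≈ 0.00028985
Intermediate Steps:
j(x, a) = 11/2 + 6*a/x (j(x, a) = 6*(22/24 + a/x) = 6*(22*(1/24) + a/x) = 6*(11/12 + a/x) = 11/2 + 6*a/x)
p = 76409944957/63664922001 (p = 274/(-434309) - 176027/(-146589) = 274*(-1/434309) - 176027*(-1/146589) = -274/434309 + 176027/146589 = 76409944957/63664922001 ≈ 1.2002)
1/(j(-35, -21)*379 + p) = 1/((11/2 + 6*(-21)/(-35))*379 + 76409944957/63664922001) = 1/((11/2 + 6*(-21)*(-1/35))*379 + 76409944957/63664922001) = 1/((11/2 + 18/5)*379 + 76409944957/63664922001) = 1/((91/10)*379 + 76409944957/63664922001) = 1/(34489/10 + 76409944957/63664922001) = 1/(2196503594342059/636649220010) = 636649220010/2196503594342059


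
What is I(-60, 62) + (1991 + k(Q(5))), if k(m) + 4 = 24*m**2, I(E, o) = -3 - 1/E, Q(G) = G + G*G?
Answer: 1415041/60 ≈ 23584.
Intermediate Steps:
Q(G) = G + G**2
k(m) = -4 + 24*m**2
I(-60, 62) + (1991 + k(Q(5))) = (-3 - 1/(-60)) + (1991 + (-4 + 24*(5*(1 + 5))**2)) = (-3 - 1*(-1/60)) + (1991 + (-4 + 24*(5*6)**2)) = (-3 + 1/60) + (1991 + (-4 + 24*30**2)) = -179/60 + (1991 + (-4 + 24*900)) = -179/60 + (1991 + (-4 + 21600)) = -179/60 + (1991 + 21596) = -179/60 + 23587 = 1415041/60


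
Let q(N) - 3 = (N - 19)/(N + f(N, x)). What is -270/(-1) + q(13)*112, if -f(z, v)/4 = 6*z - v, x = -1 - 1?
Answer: 186714/307 ≈ 608.19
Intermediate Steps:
x = -2
f(z, v) = -24*z + 4*v (f(z, v) = -4*(6*z - v) = -4*(-v + 6*z) = -24*z + 4*v)
q(N) = 3 + (-19 + N)/(-8 - 23*N) (q(N) = 3 + (N - 19)/(N + (-24*N + 4*(-2))) = 3 + (-19 + N)/(N + (-24*N - 8)) = 3 + (-19 + N)/(N + (-8 - 24*N)) = 3 + (-19 + N)/(-8 - 23*N))
-270/(-1) + q(13)*112 = -270/(-1) + ((43 + 68*13)/(8 + 23*13))*112 = -270*(-1) + ((43 + 884)/(8 + 299))*112 = 270 + (927/307)*112 = 270 + 103824/307 = 186714/307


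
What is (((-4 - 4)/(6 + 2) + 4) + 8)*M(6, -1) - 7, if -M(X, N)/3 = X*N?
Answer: 191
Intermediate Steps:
M(X, N) = -3*N*X (M(X, N) = -3*X*N = -3*N*X)
(((-4 - 4)/(6 + 2) + 4) + 8)*M(6, -1) - 7 = (((-4 - 4)/(6 + 2) + 4) + 8)*(-3*(-1)*6) - 7 = ((-8/8 + 4) + 8)*18 - 7 = ((-8*1/8 + 4) + 8)*18 - 7 = ((-1 + 4) + 8)*18 - 7 = (3 + 8)*18 - 7 = 11*18 - 7 = 198 - 7 = 191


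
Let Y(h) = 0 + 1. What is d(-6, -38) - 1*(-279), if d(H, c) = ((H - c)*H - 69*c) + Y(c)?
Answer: 2710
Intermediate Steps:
Y(h) = 1
d(H, c) = 1 - 69*c + H*(H - c) (d(H, c) = ((H - c)*H - 69*c) + 1 = (H*(H - c) - 69*c) + 1 = (-69*c + H*(H - c)) + 1 = 1 - 69*c + H*(H - c))
d(-6, -38) - 1*(-279) = (1 + (-6)² - 69*(-38) - 1*(-6)*(-38)) - 1*(-279) = (1 + 36 + 2622 - 228) + 279 = 2431 + 279 = 2710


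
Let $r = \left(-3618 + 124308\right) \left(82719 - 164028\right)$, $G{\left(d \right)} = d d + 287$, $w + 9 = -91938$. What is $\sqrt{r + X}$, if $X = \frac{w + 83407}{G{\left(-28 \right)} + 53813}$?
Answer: $\frac{i \sqrt{1847487189947023945}}{13721} \approx 99062.0 i$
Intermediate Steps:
$w = -91947$ ($w = -9 - 91938 = -91947$)
$G{\left(d \right)} = 287 + d^{2}$ ($G{\left(d \right)} = d^{2} + 287 = 287 + d^{2}$)
$X = - \frac{2135}{13721}$ ($X = \frac{-91947 + 83407}{\left(287 + \left(-28\right)^{2}\right) + 53813} = - \frac{8540}{\left(287 + 784\right) + 53813} = - \frac{8540}{1071 + 53813} = - \frac{8540}{54884} = \left(-8540\right) \frac{1}{54884} = - \frac{2135}{13721} \approx -0.1556$)
$r = -9813183210$ ($r = 120690 \left(-81309\right) = -9813183210$)
$\sqrt{r + X} = \sqrt{-9813183210 - \frac{2135}{13721}} = \sqrt{- \frac{134646686826545}{13721}} = \frac{i \sqrt{1847487189947023945}}{13721}$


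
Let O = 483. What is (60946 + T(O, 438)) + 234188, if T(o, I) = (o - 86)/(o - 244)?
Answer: 70537423/239 ≈ 2.9514e+5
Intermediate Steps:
T(o, I) = (-86 + o)/(-244 + o)
(60946 + T(O, 438)) + 234188 = (60946 + (-86 + 483)/(-244 + 483)) + 234188 = (60946 + 397/239) + 234188 = 14566491/239 + 234188 = 70537423/239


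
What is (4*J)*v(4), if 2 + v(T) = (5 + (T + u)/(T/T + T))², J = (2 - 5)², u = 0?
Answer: 28476/25 ≈ 1139.0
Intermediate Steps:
J = 9 (J = (-3)² = 9)
v(T) = -2 + (5 + T/(1 + T))² (v(T) = -2 + (5 + (T + 0)/(T/T + T))² = -2 + (5 + T/(1 + T))²)
(4*J)*v(4) = (4*9)*(-2 + (5 + 6*4)²/(1 + 4)²) = 36*(-2 + (5 + 24)²/5²) = 36*(-2 + (1/25)*29²) = 36*(-2 + (1/25)*841) = 36*(-2 + 841/25) = 36*(791/25) = 28476/25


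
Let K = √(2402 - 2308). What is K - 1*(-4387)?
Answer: 4387 + √94 ≈ 4396.7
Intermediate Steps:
K = √94 ≈ 9.6954
K - 1*(-4387) = √94 - 1*(-4387) = √94 + 4387 = 4387 + √94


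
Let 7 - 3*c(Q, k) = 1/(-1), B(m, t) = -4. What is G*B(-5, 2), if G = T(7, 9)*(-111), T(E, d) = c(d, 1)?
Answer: 1184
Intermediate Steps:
c(Q, k) = 8/3 (c(Q, k) = 7/3 - ⅓/(-1) = 7/3 - ⅓*(-1) = 7/3 + ⅓ = 8/3)
T(E, d) = 8/3
G = -296 (G = (8/3)*(-111) = -296)
G*B(-5, 2) = -296*(-4) = 1184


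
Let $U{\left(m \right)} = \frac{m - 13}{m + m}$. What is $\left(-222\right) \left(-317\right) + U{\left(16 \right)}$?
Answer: $\frac{2251971}{32} \approx 70374.0$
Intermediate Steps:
$U{\left(m \right)} = \frac{-13 + m}{2 m}$
$\left(-222\right) \left(-317\right) + U{\left(16 \right)} = \left(-222\right) \left(-317\right) + \frac{-13 + 16}{2 \cdot 16} = 70374 + \frac{1}{2} \cdot \frac{1}{16} \cdot 3 = 70374 + \frac{3}{32} = \frac{2251971}{32}$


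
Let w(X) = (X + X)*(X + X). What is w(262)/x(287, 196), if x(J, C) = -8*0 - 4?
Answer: -68644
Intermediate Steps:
w(X) = 4*X**2 (w(X) = (2*X)*(2*X) = 4*X**2)
x(J, C) = -4 (x(J, C) = 0 - 4 = -4)
w(262)/x(287, 196) = (4*262**2)/(-4) = (4*68644)*(-1/4) = 274576*(-1/4) = -68644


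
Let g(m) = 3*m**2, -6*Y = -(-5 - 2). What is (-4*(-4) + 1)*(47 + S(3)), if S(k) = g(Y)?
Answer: 10421/12 ≈ 868.42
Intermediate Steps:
Y = -7/6 (Y = -(-1)*(-5 - 2)/6 = -(-1)*(-7)/6 = -1/6*7 = -7/6 ≈ -1.1667)
S(k) = 49/12 (S(k) = 3*(-7/6)**2 = 3*(49/36) = 49/12)
(-4*(-4) + 1)*(47 + S(3)) = (-4*(-4) + 1)*(47 + 49/12) = (16 + 1)*(613/12) = 17*(613/12) = 10421/12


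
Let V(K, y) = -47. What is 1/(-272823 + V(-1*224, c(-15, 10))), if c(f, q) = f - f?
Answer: -1/272870 ≈ -3.6647e-6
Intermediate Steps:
c(f, q) = 0
1/(-272823 + V(-1*224, c(-15, 10))) = 1/(-272823 - 47) = 1/(-272870) = -1/272870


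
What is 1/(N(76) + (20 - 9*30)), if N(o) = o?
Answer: -1/174 ≈ -0.0057471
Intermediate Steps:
1/(N(76) + (20 - 9*30)) = 1/(76 + (20 - 9*30)) = 1/(76 + (20 - 270)) = 1/(76 - 250) = 1/(-174) = -1/174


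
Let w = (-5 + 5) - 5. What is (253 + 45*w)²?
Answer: 784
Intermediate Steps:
w = -5 (w = 0 - 5 = -5)
(253 + 45*w)² = (253 + 45*(-5))² = (253 - 225)² = 28² = 784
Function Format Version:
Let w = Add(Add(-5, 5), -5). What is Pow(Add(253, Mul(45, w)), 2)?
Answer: 784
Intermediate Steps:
w = -5 (w = Add(0, -5) = -5)
Pow(Add(253, Mul(45, w)), 2) = Pow(Add(253, Mul(45, -5)), 2) = Pow(Add(253, -225), 2) = Pow(28, 2) = 784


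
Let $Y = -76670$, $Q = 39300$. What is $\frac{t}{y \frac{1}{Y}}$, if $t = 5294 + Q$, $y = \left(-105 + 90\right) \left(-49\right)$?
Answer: $- \frac{683804396}{147} \approx -4.6517 \cdot 10^{6}$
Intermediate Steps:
$y = 735$ ($y = \left(-15\right) \left(-49\right) = 735$)
$t = 44594$ ($t = 5294 + 39300 = 44594$)
$\frac{t}{y \frac{1}{Y}} = \frac{44594}{735 \frac{1}{-76670}} = \frac{44594}{735 \left(- \frac{1}{76670}\right)} = \frac{44594}{- \frac{147}{15334}} = 44594 \left(- \frac{15334}{147}\right) = - \frac{683804396}{147}$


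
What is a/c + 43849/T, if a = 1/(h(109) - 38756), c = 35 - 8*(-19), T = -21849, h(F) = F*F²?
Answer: -10301140841450/5132833741299 ≈ -2.0069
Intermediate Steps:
h(F) = F³
c = 187 (c = 35 + 152 = 187)
a = 1/1256273 (a = 1/(109³ - 38756) = 1/(1295029 - 38756) = 1/1256273 ≈ 7.9601e-7)
a/c + 43849/T = (1/1256273)/187 + 43849/(-21849) = (1/1256273)*(1/187) + 43849*(-1/21849) = 1/234923051 - 43849/21849 = -10301140841450/5132833741299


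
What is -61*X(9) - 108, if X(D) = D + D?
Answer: -1206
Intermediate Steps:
X(D) = 2*D
-61*X(9) - 108 = -122*9 - 108 = -61*18 - 108 = -1098 - 108 = -1206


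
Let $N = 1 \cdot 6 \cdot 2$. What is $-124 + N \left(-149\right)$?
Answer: $-1912$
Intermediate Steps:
$N = 12$ ($N = 6 \cdot 2 = 12$)
$-124 + N \left(-149\right) = -124 + 12 \left(-149\right) = -124 - 1788 = -1912$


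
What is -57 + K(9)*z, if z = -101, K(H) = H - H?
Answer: -57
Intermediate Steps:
K(H) = 0
-57 + K(9)*z = -57 + 0*(-101) = -57 + 0 = -57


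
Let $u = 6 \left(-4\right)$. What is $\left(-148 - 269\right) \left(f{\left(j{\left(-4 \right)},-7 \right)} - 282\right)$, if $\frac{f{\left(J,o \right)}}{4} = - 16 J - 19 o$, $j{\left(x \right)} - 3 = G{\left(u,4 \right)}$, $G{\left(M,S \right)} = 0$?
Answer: $-24186$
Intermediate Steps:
$u = -24$
$j{\left(x \right)} = 3$ ($j{\left(x \right)} = 3 + 0 = 3$)
$f{\left(J,o \right)} = - 76 o - 64 J$ ($f{\left(J,o \right)} = 4 \left(- 16 J - 19 o\right) = 4 \left(- 19 o - 16 J\right) = - 76 o - 64 J$)
$\left(-148 - 269\right) \left(f{\left(j{\left(-4 \right)},-7 \right)} - 282\right) = \left(-148 - 269\right) \left(\left(\left(-76\right) \left(-7\right) - 192\right) - 282\right) = - 417 \left(\left(532 - 192\right) - 282\right) = - 417 \left(340 - 282\right) = \left(-417\right) 58 = -24186$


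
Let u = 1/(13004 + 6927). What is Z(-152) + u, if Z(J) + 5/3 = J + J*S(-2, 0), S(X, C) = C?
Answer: -9188188/59793 ≈ -153.67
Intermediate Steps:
Z(J) = -5/3 + J (Z(J) = -5/3 + (J + J*0) = -5/3 + (J + 0) = -5/3 + J)
u = 1/19931 ≈ 5.0173e-5
Z(-152) + u = (-5/3 - 152) + 1/19931 = -461/3 + 1/19931 = -9188188/59793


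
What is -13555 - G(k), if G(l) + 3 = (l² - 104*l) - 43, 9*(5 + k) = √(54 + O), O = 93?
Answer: -379507/27 + 266*√3/3 ≈ -13902.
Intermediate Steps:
k = -5 + 7*√3/9 (k = -5 + √(54 + 93)/9 = -5 + √147/9 = -5 + (7*√3)/9 = -5 + 7*√3/9 ≈ -3.6529)
G(l) = -46 + l² - 104*l (G(l) = -3 + ((l² - 104*l) - 43) = -3 + (-43 + l² - 104*l) = -46 + l² - 104*l)
-13555 - G(k) = -13555 - (-46 + (-5 + 7*√3/9)² - 104*(-5 + 7*√3/9)) = -13555 - (-46 + (-5 + 7*√3/9)² + (520 - 728*√3/9)) = -13555 - (474 + (-5 + 7*√3/9)² - 728*√3/9) = -13555 + (-474 - (-5 + 7*√3/9)² + 728*√3/9) = -14029 - (-5 + 7*√3/9)² + 728*√3/9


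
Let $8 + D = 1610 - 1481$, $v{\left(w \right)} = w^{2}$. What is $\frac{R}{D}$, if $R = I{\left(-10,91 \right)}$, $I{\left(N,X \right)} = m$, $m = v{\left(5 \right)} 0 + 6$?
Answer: $\frac{6}{121} \approx 0.049587$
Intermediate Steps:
$m = 6$ ($m = 5^{2} \cdot 0 + 6 = 25 \cdot 0 + 6 = 0 + 6 = 6$)
$I{\left(N,X \right)} = 6$
$R = 6$
$D = 121$ ($D = -8 + \left(1610 - 1481\right) = -8 + 129 = 121$)
$\frac{R}{D} = \frac{6}{121}$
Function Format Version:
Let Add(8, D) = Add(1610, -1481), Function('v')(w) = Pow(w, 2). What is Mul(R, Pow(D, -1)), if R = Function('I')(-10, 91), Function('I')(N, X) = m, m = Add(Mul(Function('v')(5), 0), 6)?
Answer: Rational(6, 121) ≈ 0.049587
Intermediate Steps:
m = 6 (m = Add(Mul(Pow(5, 2), 0), 6) = Add(Mul(25, 0), 6) = Add(0, 6) = 6)
Function('I')(N, X) = 6
R = 6
D = 121 (D = Add(-8, Add(1610, -1481)) = Add(-8, 129) = 121)
Mul(R, Pow(D, -1)) = Mul(6, Pow(121, -1)) = Mul(6, Rational(1, 121)) = Rational(6, 121)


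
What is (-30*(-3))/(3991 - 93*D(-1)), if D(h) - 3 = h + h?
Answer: 45/1949 ≈ 0.023089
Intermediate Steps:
D(h) = 3 + 2*h (D(h) = 3 + (h + h) = 3 + 2*h)
(-30*(-3))/(3991 - 93*D(-1)) = (-30*(-3))/(3991 - 93*(3 + 2*(-1))) = 90/(3991 - 93*(3 - 2)) = 90/(3991 - 93*1) = 90/(3991 - 93) = 90/3898 = 90*(1/3898) = 45/1949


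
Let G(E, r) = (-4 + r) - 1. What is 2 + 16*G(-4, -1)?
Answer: -94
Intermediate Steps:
G(E, r) = -5 + r
2 + 16*G(-4, -1) = 2 + 16*(-5 - 1) = 2 + 16*(-6) = 2 - 96 = -94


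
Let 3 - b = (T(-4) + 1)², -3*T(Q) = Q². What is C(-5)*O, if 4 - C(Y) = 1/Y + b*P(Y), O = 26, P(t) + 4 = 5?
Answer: 23374/45 ≈ 519.42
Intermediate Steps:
T(Q) = -Q²/3
P(t) = 1 (P(t) = -4 + 5 = 1)
b = -142/9 (b = 3 - (-⅓*(-4)² + 1)² = 3 - (-⅓*16 + 1)² = 3 - (-16/3 + 1)² = 3 - (-13/3)² = 3 - 1*169/9 = 3 - 169/9 = -142/9 ≈ -15.778)
C(Y) = 178/9 - 1/Y (C(Y) = 4 - (1/Y - 142/9*1) = 4 - (1/Y - 142/9) = 4 - (-142/9 + 1/Y) = 4 + (142/9 - 1/Y) = 178/9 - 1/Y)
C(-5)*O = (178/9 - 1/(-5))*26 = (178/9 - 1*(-⅕))*26 = (178/9 + ⅕)*26 = (899/45)*26 = 23374/45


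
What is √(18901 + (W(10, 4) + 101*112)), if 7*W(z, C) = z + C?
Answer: √30215 ≈ 173.82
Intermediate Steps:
W(z, C) = C/7 + z/7 (W(z, C) = (z + C)/7 = (C + z)/7 = C/7 + z/7)
√(18901 + (W(10, 4) + 101*112)) = √(18901 + (((⅐)*4 + (⅐)*10) + 101*112)) = √(18901 + ((4/7 + 10/7) + 11312)) = √(18901 + (2 + 11312)) = √(18901 + 11314) = √30215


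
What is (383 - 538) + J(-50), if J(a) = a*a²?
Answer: -125155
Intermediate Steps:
J(a) = a³
(383 - 538) + J(-50) = (383 - 538) + (-50)³ = -155 - 125000 = -125155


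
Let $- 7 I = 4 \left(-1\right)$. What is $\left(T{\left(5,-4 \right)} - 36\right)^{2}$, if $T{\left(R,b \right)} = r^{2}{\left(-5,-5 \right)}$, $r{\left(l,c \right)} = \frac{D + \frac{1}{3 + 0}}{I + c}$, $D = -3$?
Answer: $\frac{95004499984}{74805201} \approx 1270.0$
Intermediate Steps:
$I = \frac{4}{7}$ ($I = - \frac{4 \left(-1\right)}{7} = \left(- \frac{1}{7}\right) \left(-4\right) = \frac{4}{7} \approx 0.57143$)
$r{\left(l,c \right)} = - \frac{8}{3 \left(\frac{4}{7} + c\right)}$ ($r{\left(l,c \right)} = \frac{-3 + \frac{1}{3 + 0}}{\frac{4}{7} + c} = \frac{-3 + \frac{1}{3}}{\frac{4}{7} + c} = - \frac{8}{3 \left(\frac{4}{7} + c\right)}$)
$T{\left(R,b \right)} = \frac{3136}{8649}$ ($T{\left(R,b \right)} = \left(- \frac{56}{12 + 21 \left(-5\right)}\right)^{2} = \left(- \frac{56}{12 - 105}\right)^{2} = \left(- \frac{56}{-93}\right)^{2} = \left(\left(-56\right) \left(- \frac{1}{93}\right)\right)^{2} = \left(\frac{56}{93}\right)^{2} = \frac{3136}{8649}$)
$\left(T{\left(5,-4 \right)} - 36\right)^{2} = \left(\frac{3136}{8649} - 36\right)^{2} = \left(- \frac{308228}{8649}\right)^{2} = \frac{95004499984}{74805201}$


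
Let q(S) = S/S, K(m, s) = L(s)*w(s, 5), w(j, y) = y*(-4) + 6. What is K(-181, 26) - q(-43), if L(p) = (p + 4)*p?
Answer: -10921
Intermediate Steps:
w(j, y) = 6 - 4*y (w(j, y) = -4*y + 6 = 6 - 4*y)
L(p) = p*(4 + p) (L(p) = (4 + p)*p = p*(4 + p))
K(m, s) = -14*s*(4 + s) (K(m, s) = (s*(4 + s))*(6 - 4*5) = (s*(4 + s))*(6 - 20) = (s*(4 + s))*(-14) = -14*s*(4 + s))
q(S) = 1
K(-181, 26) - q(-43) = -14*26*(4 + 26) - 1*1 = -14*26*30 - 1 = -10920 - 1 = -10921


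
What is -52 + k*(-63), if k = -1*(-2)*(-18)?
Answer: 2216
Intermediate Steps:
k = -36 (k = 2*(-18) = -36)
-52 + k*(-63) = -52 - 36*(-63) = -52 + 2268 = 2216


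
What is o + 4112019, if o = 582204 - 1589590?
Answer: 3104633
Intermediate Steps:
o = -1007386
o + 4112019 = -1007386 + 4112019 = 3104633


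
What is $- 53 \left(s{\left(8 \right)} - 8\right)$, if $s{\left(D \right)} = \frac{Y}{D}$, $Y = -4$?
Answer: $\frac{901}{2} \approx 450.5$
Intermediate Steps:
$s{\left(D \right)} = - \frac{4}{D}$
$- 53 \left(s{\left(8 \right)} - 8\right) = - 53 \left(- \frac{4}{8} - 8\right) = - 53 \left(\left(-4\right) \frac{1}{8} - 8\right) = - 53 \left(- \frac{1}{2} - 8\right) = \left(-53\right) \left(- \frac{17}{2}\right) = \frac{901}{2}$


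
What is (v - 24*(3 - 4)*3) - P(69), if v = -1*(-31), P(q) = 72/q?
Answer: 2345/23 ≈ 101.96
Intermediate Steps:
v = 31
(v - 24*(3 - 4)*3) - P(69) = (31 - 24*(3 - 4)*3) - 72/69 = (31 - (-24)*3) - 72/69 = (31 - 24*(-3)) - 1*24/23 = (31 + 72) - 24/23 = 103 - 24/23 = 2345/23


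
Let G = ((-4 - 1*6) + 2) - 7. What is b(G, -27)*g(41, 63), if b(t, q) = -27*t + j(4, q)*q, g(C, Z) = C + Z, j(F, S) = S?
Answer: 117936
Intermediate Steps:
G = -15 (G = ((-4 - 6) + 2) - 7 = (-10 + 2) - 7 = -8 - 7 = -15)
b(t, q) = q² - 27*t (b(t, q) = -27*t + q*q = -27*t + q² = q² - 27*t)
b(G, -27)*g(41, 63) = ((-27)² - 27*(-15))*(41 + 63) = (729 + 405)*104 = 1134*104 = 117936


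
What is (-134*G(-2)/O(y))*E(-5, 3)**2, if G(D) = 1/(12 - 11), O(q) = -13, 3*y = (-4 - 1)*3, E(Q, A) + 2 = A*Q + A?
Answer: 26264/13 ≈ 2020.3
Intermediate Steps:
E(Q, A) = -2 + A + A*Q (E(Q, A) = -2 + (A*Q + A) = -2 + (A + A*Q) = -2 + A + A*Q)
y = -5 (y = ((-4 - 1)*3)/3 = (-5*3)/3 = (1/3)*(-15) = -5)
G(D) = 1 (G(D) = 1/1 = 1)
(-134*G(-2)/O(y))*E(-5, 3)**2 = (-134/(-13))*(-2 + 3 + 3*(-5))**2 = (-134*(-1)/13)*(-2 + 3 - 15)**2 = -134*(-1/13)*(-14)**2 = (134/13)*196 = 26264/13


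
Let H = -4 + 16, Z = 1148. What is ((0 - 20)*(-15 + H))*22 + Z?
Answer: 2468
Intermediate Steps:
H = 12
((0 - 20)*(-15 + H))*22 + Z = ((0 - 20)*(-15 + 12))*22 + 1148 = -20*(-3)*22 + 1148 = 60*22 + 1148 = 1320 + 1148 = 2468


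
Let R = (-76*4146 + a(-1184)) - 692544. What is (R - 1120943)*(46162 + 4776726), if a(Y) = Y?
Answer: -10271627707096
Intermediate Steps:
R = -1008824 (R = (-76*4146 - 1184) - 692544 = (-315096 - 1184) - 692544 = -316280 - 692544 = -1008824)
(R - 1120943)*(46162 + 4776726) = (-1008824 - 1120943)*(46162 + 4776726) = -2129767*4822888 = -10271627707096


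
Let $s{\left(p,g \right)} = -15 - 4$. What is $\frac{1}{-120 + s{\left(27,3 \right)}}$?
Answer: $- \frac{1}{139} \approx -0.0071942$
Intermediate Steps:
$s{\left(p,g \right)} = -19$
$\frac{1}{-120 + s{\left(27,3 \right)}} = \frac{1}{-120 - 19} = \frac{1}{-139} = - \frac{1}{139}$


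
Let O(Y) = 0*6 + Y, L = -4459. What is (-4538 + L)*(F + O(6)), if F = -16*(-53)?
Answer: -7683438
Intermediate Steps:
F = 848
O(Y) = Y (O(Y) = 0 + Y = Y)
(-4538 + L)*(F + O(6)) = (-4538 - 4459)*(848 + 6) = -8997*854 = -7683438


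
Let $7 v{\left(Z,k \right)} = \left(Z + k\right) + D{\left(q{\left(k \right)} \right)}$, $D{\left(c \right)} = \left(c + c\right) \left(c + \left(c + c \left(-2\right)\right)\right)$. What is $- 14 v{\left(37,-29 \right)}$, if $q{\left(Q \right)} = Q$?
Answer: $-16$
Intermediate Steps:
$D{\left(c \right)} = 0$ ($D{\left(c \right)} = 2 c \left(c + \left(c - 2 c\right)\right) = 2 c \left(c - c\right) = 2 c 0 = 0$)
$v{\left(Z,k \right)} = \frac{Z}{7} + \frac{k}{7}$ ($v{\left(Z,k \right)} = \frac{\left(Z + k\right) + 0}{7} = \frac{Z + k}{7} = \frac{Z}{7} + \frac{k}{7}$)
$- 14 v{\left(37,-29 \right)} = - 14 \left(\frac{1}{7} \cdot 37 + \frac{1}{7} \left(-29\right)\right) = - 14 \left(\frac{37}{7} - \frac{29}{7}\right) = \left(-14\right) \frac{8}{7} = -16$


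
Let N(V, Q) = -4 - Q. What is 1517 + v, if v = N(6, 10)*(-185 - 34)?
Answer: 4583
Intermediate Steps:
v = 3066 (v = (-4 - 1*10)*(-185 - 34) = (-4 - 10)*(-219) = -14*(-219) = 3066)
1517 + v = 1517 + 3066 = 4583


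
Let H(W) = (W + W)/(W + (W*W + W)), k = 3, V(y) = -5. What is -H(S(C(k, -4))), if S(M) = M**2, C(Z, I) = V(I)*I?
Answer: -1/201 ≈ -0.0049751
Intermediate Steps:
C(Z, I) = -5*I
H(W) = 2*W/(W**2 + 2*W) (H(W) = (2*W)/(W + (W**2 + W)) = (2*W)/(W + (W + W**2)) = (2*W)/(W**2 + 2*W) = 2*W/(W**2 + 2*W))
-H(S(C(k, -4))) = -2/(2 + (-5*(-4))**2) = -2/(2 + 20**2) = -2/(2 + 400) = -2/402 = -1*1/201 = -1/201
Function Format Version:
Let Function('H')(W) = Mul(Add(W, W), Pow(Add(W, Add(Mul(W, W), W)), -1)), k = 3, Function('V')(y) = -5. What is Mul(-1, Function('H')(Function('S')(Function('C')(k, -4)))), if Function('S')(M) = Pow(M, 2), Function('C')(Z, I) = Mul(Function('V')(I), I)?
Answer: Rational(-1, 201) ≈ -0.0049751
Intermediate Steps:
Function('C')(Z, I) = Mul(-5, I)
Function('H')(W) = Mul(2, W, Pow(Add(Pow(W, 2), Mul(2, W)), -1)) (Function('H')(W) = Mul(Mul(2, W), Pow(Add(W, Add(Pow(W, 2), W)), -1)) = Mul(Mul(2, W), Pow(Add(W, Add(W, Pow(W, 2))), -1)) = Mul(Mul(2, W), Pow(Add(Pow(W, 2), Mul(2, W)), -1)) = Mul(2, W, Pow(Add(Pow(W, 2), Mul(2, W)), -1)))
Mul(-1, Function('H')(Function('S')(Function('C')(k, -4)))) = Mul(-1, Mul(2, Pow(Add(2, Pow(Mul(-5, -4), 2)), -1))) = Mul(-1, Mul(2, Pow(Add(2, Pow(20, 2)), -1))) = Mul(-1, Mul(2, Pow(Add(2, 400), -1))) = Mul(-1, Mul(2, Pow(402, -1))) = Mul(-1, Mul(2, Rational(1, 402))) = Mul(-1, Rational(1, 201)) = Rational(-1, 201)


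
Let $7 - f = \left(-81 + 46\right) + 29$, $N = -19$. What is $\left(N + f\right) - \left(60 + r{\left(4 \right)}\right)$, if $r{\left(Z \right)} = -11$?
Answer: $-55$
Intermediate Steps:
$f = 13$ ($f = 7 - \left(\left(-81 + 46\right) + 29\right) = 7 - \left(-35 + 29\right) = 7 - -6 = 7 + 6 = 13$)
$\left(N + f\right) - \left(60 + r{\left(4 \right)}\right) = \left(-19 + 13\right) - 49 = -6 + \left(-60 + 11\right) = -6 - 49 = -55$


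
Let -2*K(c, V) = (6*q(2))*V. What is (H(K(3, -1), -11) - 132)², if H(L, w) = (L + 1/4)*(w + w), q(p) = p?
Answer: 290521/4 ≈ 72630.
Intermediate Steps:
K(c, V) = -6*V (K(c, V) = -6*2*V/2 = -6*V)
H(L, w) = 2*w*(¼ + L) (H(L, w) = (L + ¼)*(2*w) = (¼ + L)*(2*w) = 2*w*(¼ + L))
(H(K(3, -1), -11) - 132)² = ((½)*(-11)*(1 + 4*(-6*(-1))) - 132)² = ((½)*(-11)*(1 + 4*6) - 132)² = ((½)*(-11)*(1 + 24) - 132)² = ((½)*(-11)*25 - 132)² = (-275/2 - 132)² = (-539/2)² = 290521/4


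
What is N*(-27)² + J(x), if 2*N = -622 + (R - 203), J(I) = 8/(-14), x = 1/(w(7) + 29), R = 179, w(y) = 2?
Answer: -1648273/7 ≈ -2.3547e+5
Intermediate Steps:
x = 1/31 (x = 1/(2 + 29) = 1/31 ≈ 0.032258)
J(I) = -4/7 (J(I) = 8*(-1/14) = -4/7)
N = -323 (N = (-622 + (179 - 203))/2 = (-622 - 24)/2 = (½)*(-646) = -323)
N*(-27)² + J(x) = -323*(-27)² - 4/7 = -323*729 - 4/7 = -235467 - 4/7 = -1648273/7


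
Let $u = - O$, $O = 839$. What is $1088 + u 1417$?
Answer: $-1187775$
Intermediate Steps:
$u = -839$ ($u = \left(-1\right) 839 = -839$)
$1088 + u 1417 = 1088 - 1188863 = -1187775$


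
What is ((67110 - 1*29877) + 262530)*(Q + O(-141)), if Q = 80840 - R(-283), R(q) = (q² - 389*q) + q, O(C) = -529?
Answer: -32848629066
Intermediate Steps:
R(q) = q² - 388*q
Q = -109053 (Q = 80840 - (-283)*(-388 - 283) = 80840 - (-283)*(-671) = 80840 - 1*189893 = 80840 - 189893 = -109053)
((67110 - 1*29877) + 262530)*(Q + O(-141)) = ((67110 - 1*29877) + 262530)*(-109053 - 529) = ((67110 - 29877) + 262530)*(-109582) = (37233 + 262530)*(-109582) = 299763*(-109582) = -32848629066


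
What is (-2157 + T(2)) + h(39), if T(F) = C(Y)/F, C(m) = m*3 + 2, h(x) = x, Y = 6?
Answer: -2108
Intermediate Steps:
C(m) = 2 + 3*m (C(m) = 3*m + 2 = 2 + 3*m)
T(F) = 20/F (T(F) = (2 + 3*6)/F = (2 + 18)/F = 20/F)
(-2157 + T(2)) + h(39) = (-2157 + 20/2) + 39 = (-2157 + 20*(1/2)) + 39 = (-2157 + 10) + 39 = -2147 + 39 = -2108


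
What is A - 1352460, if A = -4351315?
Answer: -5703775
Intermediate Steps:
A - 1352460 = -4351315 - 1352460 = -5703775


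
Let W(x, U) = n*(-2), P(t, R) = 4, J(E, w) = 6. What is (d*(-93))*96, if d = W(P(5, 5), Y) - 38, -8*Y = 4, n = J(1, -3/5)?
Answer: 446400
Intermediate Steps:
n = 6
Y = -½ (Y = -⅛*4 = -½ ≈ -0.50000)
W(x, U) = -12 (W(x, U) = 6*(-2) = -12)
d = -50 (d = -12 - 38 = -50)
(d*(-93))*96 = -50*(-93)*96 = 4650*96 = 446400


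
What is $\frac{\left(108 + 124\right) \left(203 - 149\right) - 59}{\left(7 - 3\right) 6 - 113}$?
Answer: $- \frac{12469}{89} \approx -140.1$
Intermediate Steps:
$\frac{\left(108 + 124\right) \left(203 - 149\right) - 59}{\left(7 - 3\right) 6 - 113} = \frac{232 \cdot 54 - 59}{4 \cdot 6 - 113} = \frac{12528 - 59}{24 - 113} = \frac{12469}{-89} = 12469 \left(- \frac{1}{89}\right) = - \frac{12469}{89}$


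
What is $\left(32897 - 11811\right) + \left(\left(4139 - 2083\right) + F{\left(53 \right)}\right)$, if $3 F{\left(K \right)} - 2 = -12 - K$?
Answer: $23121$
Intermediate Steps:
$F{\left(K \right)} = - \frac{10}{3} - \frac{K}{3}$ ($F{\left(K \right)} = \frac{2}{3} + \frac{-12 - K}{3} = \frac{2}{3} - \left(4 + \frac{K}{3}\right) = - \frac{10}{3} - \frac{K}{3}$)
$\left(32897 - 11811\right) + \left(\left(4139 - 2083\right) + F{\left(53 \right)}\right) = \left(32897 - 11811\right) + \left(\left(4139 - 2083\right) - 21\right) = 21086 + \left(2056 - 21\right) = 21086 + 2035 = 23121$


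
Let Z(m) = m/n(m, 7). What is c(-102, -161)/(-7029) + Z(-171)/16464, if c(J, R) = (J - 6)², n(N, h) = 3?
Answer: -7127287/4286128 ≈ -1.6629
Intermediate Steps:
Z(m) = m/3
c(J, R) = (-6 + J)²
c(-102, -161)/(-7029) + Z(-171)/16464 = (-6 - 102)²/(-7029) + ((⅓)*(-171))/16464 = (-108)²*(-1/7029) - 57*1/16464 = 11664*(-1/7029) - 19/5488 = -1296/781 - 19/5488 = -7127287/4286128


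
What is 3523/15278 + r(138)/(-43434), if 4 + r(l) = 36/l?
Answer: 1760363747/7631223498 ≈ 0.23068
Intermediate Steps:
r(l) = -4 + 36/l
3523/15278 + r(138)/(-43434) = 3523/15278 + (-4 + 36/138)/(-43434) = 3523*(1/15278) + (-4 + 36*(1/138))*(-1/43434) = 3523/15278 + (-4 + 6/23)*(-1/43434) = 3523/15278 - 86/23*(-1/43434) = 3523/15278 + 43/499491 = 1760363747/7631223498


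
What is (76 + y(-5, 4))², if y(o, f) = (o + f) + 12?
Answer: 7569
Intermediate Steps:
y(o, f) = 12 + f + o (y(o, f) = (f + o) + 12 = 12 + f + o)
(76 + y(-5, 4))² = (76 + (12 + 4 - 5))² = (76 + 11)² = 87² = 7569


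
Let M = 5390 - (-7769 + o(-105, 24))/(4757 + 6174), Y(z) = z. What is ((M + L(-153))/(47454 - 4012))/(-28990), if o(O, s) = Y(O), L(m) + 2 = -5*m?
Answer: -67266317/13766321912980 ≈ -4.8863e-6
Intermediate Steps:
L(m) = -2 - 5*m
o(O, s) = O
M = 58925964/10931 (M = 5390 - (-7769 - 105)/(4757 + 6174) = 5390 - (-7874)/10931 = 5390 - 1*(-7874/10931) = 5390 + 7874/10931 = 58925964/10931 ≈ 5390.7)
((M + L(-153))/(47454 - 4012))/(-28990) = ((58925964/10931 + (-2 - 5*(-153)))/(47454 - 4012))/(-28990) = ((58925964/10931 + (-2 + 765))/43442)*(-1/28990) = ((58925964/10931 + 763)*(1/43442))*(-1/28990) = ((67266317/10931)*(1/43442))*(-1/28990) = (67266317/474864502)*(-1/28990) = -67266317/13766321912980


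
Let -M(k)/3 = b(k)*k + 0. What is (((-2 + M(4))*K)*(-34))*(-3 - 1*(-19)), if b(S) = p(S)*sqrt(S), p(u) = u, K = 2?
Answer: 106624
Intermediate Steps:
b(S) = S**(3/2) (b(S) = S*sqrt(S) = S**(3/2))
M(k) = -3*k**(5/2) (M(k) = -3*(k**(3/2)*k + 0) = -3*(k**(5/2) + 0) = -3*k**(5/2))
(((-2 + M(4))*K)*(-34))*(-3 - 1*(-19)) = (((-2 - 3*4**(5/2))*2)*(-34))*(-3 - 1*(-19)) = (((-2 - 3*32)*2)*(-34))*(-3 + 19) = (((-2 - 96)*2)*(-34))*16 = (-98*2*(-34))*16 = -196*(-34)*16 = 6664*16 = 106624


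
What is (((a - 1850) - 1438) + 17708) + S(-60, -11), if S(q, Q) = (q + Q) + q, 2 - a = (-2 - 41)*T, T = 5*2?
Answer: 14721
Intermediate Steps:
T = 10
a = 432 (a = 2 - (-2 - 41)*10 = 2 - (-43)*10 = 2 - 1*(-430) = 2 + 430 = 432)
S(q, Q) = Q + 2*q (S(q, Q) = (Q + q) + q = Q + 2*q)
(((a - 1850) - 1438) + 17708) + S(-60, -11) = (((432 - 1850) - 1438) + 17708) + (-11 + 2*(-60)) = ((-1418 - 1438) + 17708) + (-11 - 120) = (-2856 + 17708) - 131 = 14852 - 131 = 14721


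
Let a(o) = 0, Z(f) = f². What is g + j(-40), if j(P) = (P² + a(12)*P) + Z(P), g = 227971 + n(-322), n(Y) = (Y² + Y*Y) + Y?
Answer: 438217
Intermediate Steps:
n(Y) = Y + 2*Y² (n(Y) = (Y² + Y²) + Y = 2*Y² + Y = Y + 2*Y²)
g = 435017 (g = 227971 - 322*(1 + 2*(-322)) = 227971 - 322*(1 - 644) = 227971 - 322*(-643) = 227971 + 207046 = 435017)
j(P) = 2*P² (j(P) = (P² + 0*P) + P² = (P² + 0) + P² = P² + P² = 2*P²)
g + j(-40) = 435017 + 2*(-40)² = 435017 + 2*1600 = 435017 + 3200 = 438217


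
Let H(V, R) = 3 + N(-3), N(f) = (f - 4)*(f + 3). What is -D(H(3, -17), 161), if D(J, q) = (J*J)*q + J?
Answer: -1452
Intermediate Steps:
N(f) = (-4 + f)*(3 + f)
H(V, R) = 3 (H(V, R) = 3 + (-12 + (-3)**2 - 1*(-3)) = 3 + (-12 + 9 + 3) = 3 + 0 = 3)
D(J, q) = J + q*J**2 (D(J, q) = J**2*q + J = q*J**2 + J = J + q*J**2)
-D(H(3, -17), 161) = -3*(1 + 3*161) = -3*(1 + 483) = -3*484 = -1*1452 = -1452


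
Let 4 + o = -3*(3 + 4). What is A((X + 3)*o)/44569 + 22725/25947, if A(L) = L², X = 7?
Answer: 292724225/128492427 ≈ 2.2781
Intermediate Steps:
o = -25 (o = -4 - 3*(3 + 4) = -4 - 3*7 = -4 - 21 = -25)
A((X + 3)*o)/44569 + 22725/25947 = ((7 + 3)*(-25))²/44569 + 22725/25947 = (10*(-25))²*(1/44569) + 22725*(1/25947) = (-250)²*(1/44569) + 2525/2883 = 62500*(1/44569) + 2525/2883 = 62500/44569 + 2525/2883 = 292724225/128492427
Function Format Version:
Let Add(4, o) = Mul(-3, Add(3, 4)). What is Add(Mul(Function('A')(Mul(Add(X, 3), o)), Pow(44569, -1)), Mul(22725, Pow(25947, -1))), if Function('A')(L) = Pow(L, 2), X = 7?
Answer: Rational(292724225, 128492427) ≈ 2.2781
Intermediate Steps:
o = -25 (o = Add(-4, Mul(-3, Add(3, 4))) = Add(-4, Mul(-3, 7)) = Add(-4, -21) = -25)
Add(Mul(Function('A')(Mul(Add(X, 3), o)), Pow(44569, -1)), Mul(22725, Pow(25947, -1))) = Add(Mul(Pow(Mul(Add(7, 3), -25), 2), Pow(44569, -1)), Mul(22725, Pow(25947, -1))) = Add(Mul(Pow(Mul(10, -25), 2), Rational(1, 44569)), Mul(22725, Rational(1, 25947))) = Add(Mul(Pow(-250, 2), Rational(1, 44569)), Rational(2525, 2883)) = Add(Mul(62500, Rational(1, 44569)), Rational(2525, 2883)) = Add(Rational(62500, 44569), Rational(2525, 2883)) = Rational(292724225, 128492427)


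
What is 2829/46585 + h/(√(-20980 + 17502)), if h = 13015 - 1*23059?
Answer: 2829/46585 + 5022*I*√3478/1739 ≈ 0.060728 + 170.31*I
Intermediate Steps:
h = -10044 (h = 13015 - 23059 = -10044)
2829/46585 + h/(√(-20980 + 17502)) = 2829/46585 - 10044/√(-20980 + 17502) = 2829*(1/46585) - 10044*(-I*√3478/3478) = 2829/46585 - 10044*(-I*√3478/3478) = 2829/46585 - (-5022)*I*√3478/1739 = 2829/46585 + 5022*I*√3478/1739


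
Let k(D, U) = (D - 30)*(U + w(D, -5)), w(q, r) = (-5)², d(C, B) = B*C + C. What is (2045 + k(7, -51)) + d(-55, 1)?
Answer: 2533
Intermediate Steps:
d(C, B) = C + B*C
w(q, r) = 25
k(D, U) = (-30 + D)*(25 + U) (k(D, U) = (D - 30)*(U + 25) = (-30 + D)*(25 + U))
(2045 + k(7, -51)) + d(-55, 1) = (2045 + (-750 - 30*(-51) + 25*7 + 7*(-51))) - 55*(1 + 1) = (2045 + (-750 + 1530 + 175 - 357)) - 55*2 = (2045 + 598) - 110 = 2643 - 110 = 2533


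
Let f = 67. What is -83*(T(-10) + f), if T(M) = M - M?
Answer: -5561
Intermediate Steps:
T(M) = 0
-83*(T(-10) + f) = -83*(0 + 67) = -83*67 = -5561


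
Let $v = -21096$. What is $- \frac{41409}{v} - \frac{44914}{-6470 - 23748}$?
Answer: $\frac{122155717}{35415496} \approx 3.4492$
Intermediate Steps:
$- \frac{41409}{v} - \frac{44914}{-6470 - 23748} = - \frac{41409}{-21096} - \frac{44914}{-6470 - 23748} = \left(-41409\right) \left(- \frac{1}{21096}\right) - \frac{44914}{-30218} = \frac{4601}{2344} - - \frac{22457}{15109} = \frac{4601}{2344} + \frac{22457}{15109} = \frac{122155717}{35415496}$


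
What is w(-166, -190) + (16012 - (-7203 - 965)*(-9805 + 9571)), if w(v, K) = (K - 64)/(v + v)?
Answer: -314619673/166 ≈ -1.8953e+6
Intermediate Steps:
w(v, K) = (-64 + K)/(2*v) (w(v, K) = (-64 + K)/((2*v)) = (-64 + K)*(1/(2*v)) = (-64 + K)/(2*v))
w(-166, -190) + (16012 - (-7203 - 965)*(-9805 + 9571)) = (½)*(-64 - 190)/(-166) + (16012 - (-7203 - 965)*(-9805 + 9571)) = (½)*(-1/166)*(-254) + (16012 - (-8168)*(-234)) = 127/166 + (16012 - 1*1911312) = 127/166 + (16012 - 1911312) = 127/166 - 1895300 = -314619673/166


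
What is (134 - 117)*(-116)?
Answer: -1972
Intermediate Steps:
(134 - 117)*(-116) = 17*(-116) = -1972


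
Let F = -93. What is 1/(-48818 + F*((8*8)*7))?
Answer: -1/90482 ≈ -1.1052e-5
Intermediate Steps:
1/(-48818 + F*((8*8)*7)) = 1/(-48818 - 93*8*8*7) = 1/(-48818 - 5952*7) = 1/(-48818 - 93*448) = 1/(-48818 - 41664) = 1/(-90482) = -1/90482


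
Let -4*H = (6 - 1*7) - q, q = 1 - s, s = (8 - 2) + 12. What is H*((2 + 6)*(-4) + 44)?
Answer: -48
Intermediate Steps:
s = 18 (s = 6 + 12 = 18)
q = -17 (q = 1 - 1*18 = 1 - 18 = -17)
H = -4 (H = -((6 - 1*7) - 1*(-17))/4 = -((6 - 7) + 17)/4 = -(-1 + 17)/4 = -¼*16 = -4)
H*((2 + 6)*(-4) + 44) = -4*((2 + 6)*(-4) + 44) = -4*(8*(-4) + 44) = -4*(-32 + 44) = -4*12 = -48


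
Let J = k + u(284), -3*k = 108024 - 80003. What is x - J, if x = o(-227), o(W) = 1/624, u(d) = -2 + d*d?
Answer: -44499727/624 ≈ -71314.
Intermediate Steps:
k = -28021/3 (k = -(108024 - 80003)/3 = -⅓*28021 = -28021/3 ≈ -9340.3)
u(d) = -2 + d²
o(W) = 1/624
J = 213941/3 (J = -28021/3 + (-2 + 284²) = -28021/3 + (-2 + 80656) = -28021/3 + 80654 = 213941/3 ≈ 71314.)
x = 1/624 ≈ 0.0016026
x - J = 1/624 - 1*213941/3 = 1/624 - 213941/3 = -44499727/624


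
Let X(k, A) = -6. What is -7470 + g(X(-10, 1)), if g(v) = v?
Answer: -7476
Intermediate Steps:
-7470 + g(X(-10, 1)) = -7470 - 6 = -7476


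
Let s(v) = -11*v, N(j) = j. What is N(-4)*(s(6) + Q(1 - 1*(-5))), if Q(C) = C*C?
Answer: 120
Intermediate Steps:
Q(C) = C²
N(-4)*(s(6) + Q(1 - 1*(-5))) = -4*(-11*6 + (1 - 1*(-5))²) = -4*(-66 + (1 + 5)²) = -4*(-66 + 6²) = -4*(-66 + 36) = -4*(-30) = 120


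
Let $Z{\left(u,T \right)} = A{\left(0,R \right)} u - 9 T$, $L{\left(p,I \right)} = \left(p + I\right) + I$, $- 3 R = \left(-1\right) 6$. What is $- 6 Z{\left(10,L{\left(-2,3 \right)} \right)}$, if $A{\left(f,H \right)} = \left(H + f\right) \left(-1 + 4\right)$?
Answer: $-144$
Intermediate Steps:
$R = 2$ ($R = - \frac{\left(-1\right) 6}{3} = \left(- \frac{1}{3}\right) \left(-6\right) = 2$)
$L{\left(p,I \right)} = p + 2 I$ ($L{\left(p,I \right)} = \left(I + p\right) + I = p + 2 I$)
$A{\left(f,H \right)} = 3 H + 3 f$ ($A{\left(f,H \right)} = \left(H + f\right) 3 = 3 H + 3 f$)
$Z{\left(u,T \right)} = - 9 T + 6 u$ ($Z{\left(u,T \right)} = \left(3 \cdot 2 + 3 \cdot 0\right) u - 9 T = \left(6 + 0\right) u - 9 T = 6 u - 9 T = - 9 T + 6 u$)
$- 6 Z{\left(10,L{\left(-2,3 \right)} \right)} = - 6 \left(- 9 \left(-2 + 2 \cdot 3\right) + 6 \cdot 10\right) = - 6 \left(- 9 \left(-2 + 6\right) + 60\right) = - 6 \left(\left(-9\right) 4 + 60\right) = - 6 \left(-36 + 60\right) = \left(-6\right) 24 = -144$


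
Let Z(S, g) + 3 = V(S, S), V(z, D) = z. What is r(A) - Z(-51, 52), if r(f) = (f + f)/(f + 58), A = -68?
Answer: 338/5 ≈ 67.600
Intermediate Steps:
Z(S, g) = -3 + S
r(f) = 2*f/(58 + f) (r(f) = (2*f)/(58 + f) = 2*f/(58 + f))
r(A) - Z(-51, 52) = 2*(-68)/(58 - 68) - (-3 - 51) = 2*(-68)/(-10) - 1*(-54) = 2*(-68)*(-⅒) + 54 = 68/5 + 54 = 338/5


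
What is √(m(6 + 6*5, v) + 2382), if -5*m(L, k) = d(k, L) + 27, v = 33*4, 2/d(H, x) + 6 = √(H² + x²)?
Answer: √(-534750 + 1069470*√130)/(15*√(-1 + 2*√130)) ≈ 48.750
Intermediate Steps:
d(H, x) = 2/(-6 + √(H² + x²))
v = 132
m(L, k) = -27/5 - 2/(5*(-6 + √(L² + k²))) (m(L, k) = -(2/(-6 + √(k² + L²)) + 27)/5 = -(2/(-6 + √(L² + k²)) + 27)/5 = -(27 + 2/(-6 + √(L² + k²)))/5 = -27/5 - 2/(5*(-6 + √(L² + k²))))
√(m(6 + 6*5, v) + 2382) = √((160 - 27*√((6 + 6*5)² + 132²))/(5*(-6 + √((6 + 6*5)² + 132²))) + 2382) = √((160 - 27*√((6 + 30)² + 17424))/(5*(-6 + √((6 + 30)² + 17424))) + 2382) = √((160 - 27*√(36² + 17424))/(5*(-6 + √(36² + 17424))) + 2382) = √((160 - 27*√(1296 + 17424))/(5*(-6 + √(1296 + 17424))) + 2382) = √((160 - 324*√130)/(5*(-6 + √18720)) + 2382) = √((160 - 324*√130)/(5*(-6 + 12*√130)) + 2382) = √(2382 + (160 - 324*√130)/(5*(-6 + 12*√130)))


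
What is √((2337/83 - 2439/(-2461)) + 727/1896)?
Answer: 5*√44293100607016710/193641324 ≈ 5.4343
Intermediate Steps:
√((2337/83 - 2439/(-2461)) + 727/1896) = √((2337*(1/83) - 2439*(-1/2461)) + 727*(1/1896)) = √((2337/83 + 2439/2461) + 727/1896) = √(5953794/204263 + 727/1896) = √(11436892625/387282648) = 5*√44293100607016710/193641324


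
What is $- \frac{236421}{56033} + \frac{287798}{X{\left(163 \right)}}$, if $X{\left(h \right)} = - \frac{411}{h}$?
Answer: $- \frac{19187338529}{168099} \approx -1.1414 \cdot 10^{5}$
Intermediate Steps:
$- \frac{236421}{56033} + \frac{287798}{X{\left(163 \right)}} = - \frac{236421}{56033} + \frac{287798}{\left(-411\right) \frac{1}{163}} = \left(-236421\right) \frac{1}{56033} + \frac{287798}{\left(-411\right) \frac{1}{163}} = - \frac{236421}{56033} + \frac{287798}{- \frac{411}{163}} = - \frac{236421}{56033} + 287798 \left(- \frac{163}{411}\right) = - \frac{236421}{56033} - \frac{46911074}{411} = - \frac{19187338529}{168099}$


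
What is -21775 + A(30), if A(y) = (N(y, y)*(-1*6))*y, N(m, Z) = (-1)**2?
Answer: -21955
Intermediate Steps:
N(m, Z) = 1
A(y) = -6*y (A(y) = (1*(-1*6))*y = (1*(-6))*y = -6*y)
-21775 + A(30) = -21775 - 6*30 = -21775 - 180 = -21955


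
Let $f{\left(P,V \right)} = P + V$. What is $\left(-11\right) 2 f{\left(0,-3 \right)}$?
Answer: $66$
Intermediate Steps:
$\left(-11\right) 2 f{\left(0,-3 \right)} = \left(-11\right) 2 \left(0 - 3\right) = \left(-22\right) \left(-3\right) = 66$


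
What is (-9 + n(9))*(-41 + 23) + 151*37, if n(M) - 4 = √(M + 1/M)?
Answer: 5677 - 6*√82 ≈ 5622.7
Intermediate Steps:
n(M) = 4 + √(M + 1/M)
(-9 + n(9))*(-41 + 23) + 151*37 = (-9 + (4 + √(9 + 1/9)))*(-41 + 23) + 151*37 = (-9 + (4 + √(9 + ⅑)))*(-18) + 5587 = (-9 + (4 + √(82/9)))*(-18) + 5587 = (-9 + (4 + √82/3))*(-18) + 5587 = (-5 + √82/3)*(-18) + 5587 = (90 - 6*√82) + 5587 = 5677 - 6*√82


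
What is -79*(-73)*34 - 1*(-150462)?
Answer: 346540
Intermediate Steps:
-79*(-73)*34 - 1*(-150462) = 5767*34 + 150462 = 196078 + 150462 = 346540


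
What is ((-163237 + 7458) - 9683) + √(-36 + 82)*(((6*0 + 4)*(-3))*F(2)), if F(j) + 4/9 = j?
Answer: -165462 - 56*√46/3 ≈ -1.6559e+5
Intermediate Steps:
F(j) = -4/9 + j
((-163237 + 7458) - 9683) + √(-36 + 82)*(((6*0 + 4)*(-3))*F(2)) = ((-163237 + 7458) - 9683) + √(-36 + 82)*(((6*0 + 4)*(-3))*(-4/9 + 2)) = (-155779 - 9683) + √46*(((0 + 4)*(-3))*(14/9)) = -165462 + √46*((4*(-3))*(14/9)) = -165462 + √46*(-12*14/9) = -165462 + √46*(-56/3) = -165462 - 56*√46/3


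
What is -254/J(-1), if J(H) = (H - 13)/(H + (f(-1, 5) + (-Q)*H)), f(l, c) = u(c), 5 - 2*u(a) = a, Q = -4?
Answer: -635/7 ≈ -90.714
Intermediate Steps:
u(a) = 5/2 - a/2
f(l, c) = 5/2 - c/2
J(H) = (-13 + H)/(5*H) (J(H) = (H - 13)/(H + ((5/2 - ½*5) + (-1*(-4))*H)) = (-13 + H)/(H + ((5/2 - 5/2) + 4*H)) = (-13 + H)/(H + (0 + 4*H)) = (-13 + H)/(H + 4*H) = (-13 + H)/((5*H)) = (-13 + H)*(1/(5*H)) = (-13 + H)/(5*H))
-254/J(-1) = -254*(-5/(-13 - 1)) = -254/((⅕)*(-1)*(-14)) = -254/14/5 = -254*5/14 = -635/7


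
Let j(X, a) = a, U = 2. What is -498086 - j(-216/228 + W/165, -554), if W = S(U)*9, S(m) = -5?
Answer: -497532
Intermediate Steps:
W = -45 (W = -5*9 = -45)
-498086 - j(-216/228 + W/165, -554) = -498086 - 1*(-554) = -498086 + 554 = -497532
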